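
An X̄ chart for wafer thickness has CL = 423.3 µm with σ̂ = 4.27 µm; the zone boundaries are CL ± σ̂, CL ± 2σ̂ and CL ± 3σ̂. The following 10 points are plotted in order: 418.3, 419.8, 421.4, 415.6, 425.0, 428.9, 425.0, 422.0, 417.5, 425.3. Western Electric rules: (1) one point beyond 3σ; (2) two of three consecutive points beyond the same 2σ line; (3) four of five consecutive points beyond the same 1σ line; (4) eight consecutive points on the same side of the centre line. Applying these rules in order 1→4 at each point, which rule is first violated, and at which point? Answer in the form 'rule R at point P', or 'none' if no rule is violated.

none

Zone of each point (C = within 1σ̂, B = 1σ̂–2σ̂, A = 2σ̂–3σ̂, * = beyond 3σ̂; sign = side of CL): 1:-B, 2:-C, 3:-C, 4:-B, 5:+C, 6:+B, 7:+C, 8:-C, 9:-B, 10:+C
No rule fires across all 10 points.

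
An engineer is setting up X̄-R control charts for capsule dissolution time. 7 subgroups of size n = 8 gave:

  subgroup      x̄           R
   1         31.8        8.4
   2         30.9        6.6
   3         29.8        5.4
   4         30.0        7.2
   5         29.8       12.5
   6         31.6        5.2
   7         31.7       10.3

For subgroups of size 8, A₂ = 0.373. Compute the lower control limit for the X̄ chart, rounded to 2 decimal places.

X̄̄ = (31.8 + 30.9 + 29.8 + 30.0 + 29.8 + 31.6 + 31.7) / 7 = 215.6000 / 7 = 30.8000
R̄ = (8.4 + 6.6 + 5.4 + 7.2 + 12.5 + 5.2 + 10.3) / 7 = 55.6000 / 7 = 7.9429
LCL = X̄̄ − A₂·R̄ = 30.8000 − 0.373 × 7.9429 = 27.8373

27.84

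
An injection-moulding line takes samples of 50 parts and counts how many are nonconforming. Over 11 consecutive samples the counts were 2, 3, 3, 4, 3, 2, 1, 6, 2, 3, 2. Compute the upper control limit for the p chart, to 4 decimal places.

0.1542

p̄ = Σdᵢ / (k·n) = 31 / (11 × 50) = 0.05636
UCL = p̄ + 3·√(p̄(1−p̄)/n) = 0.05636 + 3 × √(0.05636×0.94364/50) = 0.05636 + 3 × 0.03261 = 0.15421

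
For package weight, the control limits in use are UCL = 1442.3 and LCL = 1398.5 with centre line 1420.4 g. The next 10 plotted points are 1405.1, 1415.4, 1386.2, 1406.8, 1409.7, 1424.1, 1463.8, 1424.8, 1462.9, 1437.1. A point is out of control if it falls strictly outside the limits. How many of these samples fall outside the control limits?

3

Compare each point to [1398.5, 1442.3]: sample 3 = 1386.2 < LCL; sample 7 = 1463.8 > UCL; sample 9 = 1462.9 > UCL.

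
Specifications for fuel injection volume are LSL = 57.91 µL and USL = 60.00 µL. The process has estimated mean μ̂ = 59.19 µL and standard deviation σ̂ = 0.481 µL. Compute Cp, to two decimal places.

0.72

Cp = (USL − LSL) / (6σ̂) = (60.00 − 57.91) / (6 × 0.481) = 2.0900 / 2.8860 = 0.7242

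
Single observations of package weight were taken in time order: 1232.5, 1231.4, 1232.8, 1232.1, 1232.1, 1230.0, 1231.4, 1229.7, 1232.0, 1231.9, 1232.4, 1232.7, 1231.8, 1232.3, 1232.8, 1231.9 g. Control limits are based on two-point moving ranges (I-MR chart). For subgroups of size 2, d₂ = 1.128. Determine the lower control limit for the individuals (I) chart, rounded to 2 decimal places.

1229.31

X̄ = (1232.5 + 1231.4 + 1232.8 + 1232.1 + 1232.1 + 1230.0 + 1231.4 + 1229.7 + 1232.0 + 1231.9 + 1232.4 + 1232.7 + 1231.8 + 1232.3 + 1232.8 + 1231.9) / 16 = 1231.8625
Moving ranges: 1.1, 1.4, 0.7, 0.0, 2.1, 1.4, 1.7, 2.3, 0.1, 0.5, 0.3, 0.9, 0.5, 0.5, 0.9; M̄R̄ = 14.4000 / 15 = 0.9600
LCL = X̄ − 3·M̄R̄/d₂ = 1231.8625 − 3 × 0.9600 / 1.128 = 1229.3093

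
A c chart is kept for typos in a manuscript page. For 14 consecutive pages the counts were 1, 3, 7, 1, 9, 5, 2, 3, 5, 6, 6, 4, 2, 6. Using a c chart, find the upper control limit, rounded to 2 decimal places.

10.50

c̄ = (1 + 3 + 7 + 1 + 9 + 5 + 2 + 3 + 5 + 6 + 6 + 4 + 2 + 6) / 14 = 60 / 14 = 4.2857
UCL = c̄ + 3√c̄ = 4.2857 + 3 × √4.2857 = 4.2857 + 3 × 2.0702 = 10.4963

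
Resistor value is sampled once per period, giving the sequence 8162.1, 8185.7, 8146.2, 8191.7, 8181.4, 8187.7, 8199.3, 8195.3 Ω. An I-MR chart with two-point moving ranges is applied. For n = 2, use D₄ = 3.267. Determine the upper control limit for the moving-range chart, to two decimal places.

65.71

Moving ranges: 23.6, 39.5, 45.5, 10.3, 6.3, 11.6, 4.0; M̄R̄ = 140.8000 / 7 = 20.1143
UCL_MR = D₄·M̄R̄ = 3.267 × 20.1143 = 65.7134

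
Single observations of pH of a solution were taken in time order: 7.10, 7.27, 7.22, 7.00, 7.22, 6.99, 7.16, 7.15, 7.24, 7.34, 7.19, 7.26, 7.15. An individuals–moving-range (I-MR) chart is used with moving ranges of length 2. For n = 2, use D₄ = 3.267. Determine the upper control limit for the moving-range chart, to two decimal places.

Moving ranges: 0.17, 0.05, 0.22, 0.22, 0.23, 0.17, 0.01, 0.09, 0.10, 0.15, 0.07, 0.11; M̄R̄ = 1.5900 / 12 = 0.1325
UCL_MR = D₄·M̄R̄ = 3.267 × 0.1325 = 0.4329

0.43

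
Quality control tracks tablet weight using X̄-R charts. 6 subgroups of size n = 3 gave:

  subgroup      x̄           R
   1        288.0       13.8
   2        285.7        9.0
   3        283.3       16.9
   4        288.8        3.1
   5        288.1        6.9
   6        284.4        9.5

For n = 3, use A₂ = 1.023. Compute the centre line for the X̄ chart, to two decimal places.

286.38

X̄̄ = (288.0 + 285.7 + 283.3 + 288.8 + 288.1 + 284.4) / 6 = 1718.3000 / 6 = 286.3833
CL = X̄̄ = 286.3833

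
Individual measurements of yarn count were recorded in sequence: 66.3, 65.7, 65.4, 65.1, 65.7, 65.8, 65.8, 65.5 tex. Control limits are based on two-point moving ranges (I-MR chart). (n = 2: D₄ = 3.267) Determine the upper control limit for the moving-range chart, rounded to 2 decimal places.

Moving ranges: 0.6, 0.3, 0.3, 0.6, 0.1, 0.0, 0.3; M̄R̄ = 2.2000 / 7 = 0.3143
UCL_MR = D₄·M̄R̄ = 3.267 × 0.3143 = 1.0268

1.03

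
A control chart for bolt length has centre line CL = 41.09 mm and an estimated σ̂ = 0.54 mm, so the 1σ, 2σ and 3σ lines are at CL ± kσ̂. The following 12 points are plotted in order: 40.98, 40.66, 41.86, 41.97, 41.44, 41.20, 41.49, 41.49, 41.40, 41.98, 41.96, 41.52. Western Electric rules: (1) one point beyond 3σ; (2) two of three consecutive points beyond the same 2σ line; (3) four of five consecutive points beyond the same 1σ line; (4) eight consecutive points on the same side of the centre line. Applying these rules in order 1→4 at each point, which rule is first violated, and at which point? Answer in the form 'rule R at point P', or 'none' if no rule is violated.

rule 4 at point 10

Zone of each point (C = within 1σ̂, B = 1σ̂–2σ̂, A = 2σ̂–3σ̂, * = beyond 3σ̂; sign = side of CL): 1:-C, 2:-C, 3:+B, 4:+B, 5:+C, 6:+C, 7:+C, 8:+C, 9:+C, 10:+B, 11:+B, 12:+C
Rule 4 (eight consecutive points on the same side of the centre line) is satisfied at point 10.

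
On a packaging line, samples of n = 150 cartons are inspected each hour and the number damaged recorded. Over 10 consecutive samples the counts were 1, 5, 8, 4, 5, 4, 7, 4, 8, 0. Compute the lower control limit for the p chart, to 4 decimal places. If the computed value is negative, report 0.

0.0000

p̄ = Σdᵢ / (k·n) = 46 / (10 × 150) = 0.03067
LCL = p̄ − 3·√(p̄(1−p̄)/n) = 0.03067 − 3 × 0.01408 = -0.01157 → 0 (negative, so LCL = 0)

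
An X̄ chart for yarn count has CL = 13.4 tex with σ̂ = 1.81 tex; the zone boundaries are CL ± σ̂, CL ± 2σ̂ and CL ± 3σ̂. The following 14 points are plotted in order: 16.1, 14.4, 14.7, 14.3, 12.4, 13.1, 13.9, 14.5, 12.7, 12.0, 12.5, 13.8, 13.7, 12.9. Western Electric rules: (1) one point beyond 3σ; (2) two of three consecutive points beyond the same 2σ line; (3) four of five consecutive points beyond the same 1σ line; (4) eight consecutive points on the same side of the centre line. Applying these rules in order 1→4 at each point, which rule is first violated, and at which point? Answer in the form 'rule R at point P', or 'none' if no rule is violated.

none

Zone of each point (C = within 1σ̂, B = 1σ̂–2σ̂, A = 2σ̂–3σ̂, * = beyond 3σ̂; sign = side of CL): 1:+B, 2:+C, 3:+C, 4:+C, 5:-C, 6:-C, 7:+C, 8:+C, 9:-C, 10:-C, 11:-C, 12:+C, 13:+C, 14:-C
No rule fires across all 14 points.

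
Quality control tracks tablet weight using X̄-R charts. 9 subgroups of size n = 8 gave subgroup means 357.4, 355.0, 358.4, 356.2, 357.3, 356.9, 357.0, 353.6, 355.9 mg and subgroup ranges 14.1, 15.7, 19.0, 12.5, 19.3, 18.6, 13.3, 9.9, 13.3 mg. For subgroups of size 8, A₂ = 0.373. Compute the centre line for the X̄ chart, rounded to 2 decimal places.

X̄̄ = (357.4 + 355.0 + 358.4 + 356.2 + 357.3 + 356.9 + 357.0 + 353.6 + 355.9) / 9 = 3207.7000 / 9 = 356.4111
CL = X̄̄ = 356.4111

356.41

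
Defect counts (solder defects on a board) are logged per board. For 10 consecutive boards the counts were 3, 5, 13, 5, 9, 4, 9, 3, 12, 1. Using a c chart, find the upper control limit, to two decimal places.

13.99

c̄ = (3 + 5 + 13 + 5 + 9 + 4 + 9 + 3 + 12 + 1) / 10 = 64 / 10 = 6.4000
UCL = c̄ + 3√c̄ = 6.4000 + 3 × √6.4000 = 6.4000 + 3 × 2.5298 = 13.9895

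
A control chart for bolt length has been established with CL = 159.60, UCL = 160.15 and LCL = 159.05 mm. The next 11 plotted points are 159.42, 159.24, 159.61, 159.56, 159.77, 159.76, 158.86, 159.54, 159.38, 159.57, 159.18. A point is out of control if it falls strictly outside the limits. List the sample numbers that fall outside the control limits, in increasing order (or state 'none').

7

Compare each point to [159.05, 160.15]: sample 7 = 158.86 < LCL.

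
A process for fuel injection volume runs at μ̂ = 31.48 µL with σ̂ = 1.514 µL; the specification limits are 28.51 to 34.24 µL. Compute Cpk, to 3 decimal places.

Cpu = (USL − μ̂) / (3σ̂) = (34.24 − 31.48) / (3 × 1.514) = 0.6077; Cpl = (μ̂ − LSL) / (3σ̂) = (31.48 − 28.51) / (3 × 1.514) = 0.6539; Cpk = min(Cpu, Cpl) = 0.6077

0.608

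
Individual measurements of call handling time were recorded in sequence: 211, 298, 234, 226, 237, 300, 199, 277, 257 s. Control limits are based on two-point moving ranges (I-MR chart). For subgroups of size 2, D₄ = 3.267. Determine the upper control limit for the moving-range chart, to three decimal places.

Moving ranges: 87, 64, 8, 11, 63, 101, 78, 20; M̄R̄ = 432.0000 / 8 = 54.0000
UCL_MR = D₄·M̄R̄ = 3.267 × 54.0000 = 176.4180

176.418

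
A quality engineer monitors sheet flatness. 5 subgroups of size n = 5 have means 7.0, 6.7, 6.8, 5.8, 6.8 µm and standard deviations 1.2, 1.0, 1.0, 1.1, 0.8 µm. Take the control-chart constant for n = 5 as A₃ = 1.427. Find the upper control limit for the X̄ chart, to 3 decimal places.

X̄̄ = (7.0 + 6.7 + 6.8 + 5.8 + 6.8) / 5 = 6.6200
s̄ = (1.2 + 1.0 + 1.0 + 1.1 + 0.8) / 5 = 1.0200
UCL = X̄̄ + A₃·s̄ = 6.6200 + 1.427 × 1.0200 = 8.0755

8.076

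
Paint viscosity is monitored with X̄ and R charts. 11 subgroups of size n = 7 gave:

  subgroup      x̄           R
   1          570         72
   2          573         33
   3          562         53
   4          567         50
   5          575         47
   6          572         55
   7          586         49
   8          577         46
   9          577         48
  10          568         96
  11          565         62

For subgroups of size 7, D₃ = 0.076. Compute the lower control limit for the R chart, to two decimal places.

4.22

R̄ = (72 + 33 + 53 + 50 + 47 + 55 + 49 + 46 + 48 + 96 + 62) / 11 = 611.0000 / 11 = 55.5455
LCL_R = D₃·R̄ = 0.076 × 55.5455 = 4.2215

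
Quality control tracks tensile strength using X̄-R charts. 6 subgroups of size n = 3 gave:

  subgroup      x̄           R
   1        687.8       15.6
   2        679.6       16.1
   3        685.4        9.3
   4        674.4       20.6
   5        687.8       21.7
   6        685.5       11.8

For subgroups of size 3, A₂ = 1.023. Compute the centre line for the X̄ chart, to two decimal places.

683.42

X̄̄ = (687.8 + 679.6 + 685.4 + 674.4 + 687.8 + 685.5) / 6 = 4100.5000 / 6 = 683.4167
CL = X̄̄ = 683.4167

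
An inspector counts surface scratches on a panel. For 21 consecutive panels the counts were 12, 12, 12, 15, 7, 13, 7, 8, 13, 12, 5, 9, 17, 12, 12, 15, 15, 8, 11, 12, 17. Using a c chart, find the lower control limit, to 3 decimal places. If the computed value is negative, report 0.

c̄ = (12 + 12 + 12 + 15 + 7 + 13 + 7 + 8 + 13 + 12 + 5 + 9 + 17 + 12 + 12 + 15 + 15 + 8 + 11 + 12 + 17) / 21 = 244 / 21 = 11.6190
LCL = c̄ − 3√c̄ = 11.6190 − 3 × 3.4087 = 1.3930

1.393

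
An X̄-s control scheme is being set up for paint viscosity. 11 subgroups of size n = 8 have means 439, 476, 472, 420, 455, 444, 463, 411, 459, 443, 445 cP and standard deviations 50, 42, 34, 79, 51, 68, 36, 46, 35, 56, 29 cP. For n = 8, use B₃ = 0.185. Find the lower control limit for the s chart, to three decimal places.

s̄ = (50 + 42 + 34 + 79 + 51 + 68 + 36 + 46 + 35 + 56 + 29) / 11 = 47.8182
LCL_s = B₃·s̄ = 0.185 × 47.8182 = 8.8464

8.846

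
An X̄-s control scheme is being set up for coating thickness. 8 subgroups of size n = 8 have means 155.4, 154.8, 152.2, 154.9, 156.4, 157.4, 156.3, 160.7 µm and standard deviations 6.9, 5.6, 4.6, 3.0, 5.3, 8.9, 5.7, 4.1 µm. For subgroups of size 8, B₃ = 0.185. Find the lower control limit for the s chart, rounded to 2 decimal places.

1.02

s̄ = (6.9 + 5.6 + 4.6 + 3.0 + 5.3 + 8.9 + 5.7 + 4.1) / 8 = 5.5125
LCL_s = B₃·s̄ = 0.185 × 5.5125 = 1.0198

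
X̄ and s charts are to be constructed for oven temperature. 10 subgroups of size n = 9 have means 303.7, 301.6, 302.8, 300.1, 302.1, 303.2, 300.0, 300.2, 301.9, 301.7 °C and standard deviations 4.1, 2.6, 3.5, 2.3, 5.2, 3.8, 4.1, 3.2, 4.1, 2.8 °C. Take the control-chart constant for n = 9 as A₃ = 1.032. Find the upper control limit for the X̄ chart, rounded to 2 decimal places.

305.41

X̄̄ = (303.7 + 301.6 + 302.8 + 300.1 + 302.1 + 303.2 + 300.0 + 300.2 + 301.9 + 301.7) / 10 = 301.7300
s̄ = (4.1 + 2.6 + 3.5 + 2.3 + 5.2 + 3.8 + 4.1 + 3.2 + 4.1 + 2.8) / 10 = 3.5700
UCL = X̄̄ + A₃·s̄ = 301.7300 + 1.032 × 3.5700 = 305.4142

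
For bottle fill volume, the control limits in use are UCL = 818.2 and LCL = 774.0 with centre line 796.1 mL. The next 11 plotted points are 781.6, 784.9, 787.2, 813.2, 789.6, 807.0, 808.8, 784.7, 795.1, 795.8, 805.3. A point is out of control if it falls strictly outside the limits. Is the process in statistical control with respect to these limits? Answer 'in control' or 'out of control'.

in control

All 11 points lie within [774.0, 818.2].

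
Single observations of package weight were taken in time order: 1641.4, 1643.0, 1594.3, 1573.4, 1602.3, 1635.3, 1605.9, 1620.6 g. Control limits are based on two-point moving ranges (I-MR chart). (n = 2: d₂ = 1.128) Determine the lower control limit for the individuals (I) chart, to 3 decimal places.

X̄ = (1641.4 + 1643.0 + 1594.3 + 1573.4 + 1602.3 + 1635.3 + 1605.9 + 1620.6) / 8 = 1614.5250
Moving ranges: 1.6, 48.7, 20.9, 28.9, 33.0, 29.4, 14.7; M̄R̄ = 177.2000 / 7 = 25.3143
LCL = X̄ − 3·M̄R̄/d₂ = 1614.5250 − 3 × 25.3143 / 1.128 = 1547.1998

1547.200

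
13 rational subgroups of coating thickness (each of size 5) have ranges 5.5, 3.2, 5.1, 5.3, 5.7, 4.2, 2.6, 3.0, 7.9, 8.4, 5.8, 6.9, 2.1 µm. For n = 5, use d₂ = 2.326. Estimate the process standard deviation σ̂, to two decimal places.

R̄ = (5.5 + 3.2 + 5.1 + 5.3 + 5.7 + 4.2 + 2.6 + 3.0 + 7.9 + 8.4 + 5.8 + 6.9 + 2.1) / 13 = 5.0538
σ̂ = R̄ / d₂ = 5.0538 / 2.326 = 2.1728

2.17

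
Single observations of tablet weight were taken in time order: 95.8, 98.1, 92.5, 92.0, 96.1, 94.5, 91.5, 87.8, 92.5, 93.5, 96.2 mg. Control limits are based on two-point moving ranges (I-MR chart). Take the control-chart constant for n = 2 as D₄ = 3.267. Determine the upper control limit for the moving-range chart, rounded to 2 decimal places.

9.54

Moving ranges: 2.3, 5.6, 0.5, 4.1, 1.6, 3.0, 3.7, 4.7, 1.0, 2.7; M̄R̄ = 29.2000 / 10 = 2.9200
UCL_MR = D₄·M̄R̄ = 3.267 × 2.9200 = 9.5396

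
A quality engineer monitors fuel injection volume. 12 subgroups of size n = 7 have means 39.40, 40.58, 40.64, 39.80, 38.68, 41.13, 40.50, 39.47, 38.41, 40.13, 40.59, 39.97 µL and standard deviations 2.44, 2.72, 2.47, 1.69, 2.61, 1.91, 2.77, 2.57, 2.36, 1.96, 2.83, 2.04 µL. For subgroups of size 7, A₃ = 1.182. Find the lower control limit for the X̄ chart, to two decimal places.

37.15

X̄̄ = (39.40 + 40.58 + 40.64 + 39.80 + 38.68 + 41.13 + 40.50 + 39.47 + 38.41 + 40.13 + 40.59 + 39.97) / 12 = 39.9417
s̄ = (2.44 + 2.72 + 2.47 + 1.69 + 2.61 + 1.91 + 2.77 + 2.57 + 2.36 + 1.96 + 2.83 + 2.04) / 12 = 2.3642
LCL = X̄̄ − A₃·s̄ = 39.9417 − 1.182 × 2.3642 = 37.1472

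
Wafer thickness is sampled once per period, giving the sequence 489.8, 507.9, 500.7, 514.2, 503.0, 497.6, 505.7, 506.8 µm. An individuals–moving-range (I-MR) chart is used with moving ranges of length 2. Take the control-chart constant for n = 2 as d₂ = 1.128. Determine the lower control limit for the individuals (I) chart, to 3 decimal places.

X̄ = (489.8 + 507.9 + 500.7 + 514.2 + 503.0 + 497.6 + 505.7 + 506.8) / 8 = 503.2125
Moving ranges: 18.1, 7.2, 13.5, 11.2, 5.4, 8.1, 1.1; M̄R̄ = 64.6000 / 7 = 9.2286
LCL = X̄ − 3·M̄R̄/d₂ = 503.2125 − 3 × 9.2286 / 1.128 = 478.6684

478.668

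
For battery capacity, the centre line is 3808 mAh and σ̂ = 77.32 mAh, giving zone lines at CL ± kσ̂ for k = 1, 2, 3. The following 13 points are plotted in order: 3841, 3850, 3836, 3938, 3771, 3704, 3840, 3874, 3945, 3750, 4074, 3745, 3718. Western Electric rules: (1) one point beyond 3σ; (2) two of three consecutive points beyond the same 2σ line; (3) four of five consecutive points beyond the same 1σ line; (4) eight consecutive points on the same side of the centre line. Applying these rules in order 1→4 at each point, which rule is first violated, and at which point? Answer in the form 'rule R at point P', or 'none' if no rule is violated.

Zone of each point (C = within 1σ̂, B = 1σ̂–2σ̂, A = 2σ̂–3σ̂, * = beyond 3σ̂; sign = side of CL): 1:+C, 2:+C, 3:+C, 4:+B, 5:-C, 6:-B, 7:+C, 8:+C, 9:+B, 10:-C, 11:+*, 12:-C, 13:-B
Rule 1 (one point beyond the 3σ limits) is satisfied at point 11.

rule 1 at point 11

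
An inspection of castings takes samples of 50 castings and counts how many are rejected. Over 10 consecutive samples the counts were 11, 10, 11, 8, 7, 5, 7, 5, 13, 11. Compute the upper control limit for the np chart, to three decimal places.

16.878

p̄ = Σdᵢ / (k·n) = 88 / (10 × 50) = 0.17600
UCL = np̄ + 3·√(np̄(1−p̄)) = 8.8000 + 3 × √(8.8000×0.82400) = 8.8000 + 3 × 2.6928 = 16.8784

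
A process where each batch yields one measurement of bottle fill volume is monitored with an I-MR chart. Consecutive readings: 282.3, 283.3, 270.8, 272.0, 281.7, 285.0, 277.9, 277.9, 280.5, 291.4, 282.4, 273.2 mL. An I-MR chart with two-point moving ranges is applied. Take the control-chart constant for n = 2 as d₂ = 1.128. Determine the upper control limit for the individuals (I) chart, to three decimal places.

X̄ = (282.3 + 283.3 + 270.8 + 272.0 + 281.7 + 285.0 + 277.9 + 277.9 + 280.5 + 291.4 + 282.4 + 273.2) / 12 = 279.8667
Moving ranges: 1.0, 12.5, 1.2, 9.7, 3.3, 7.1, 0.0, 2.6, 10.9, 9.0, 9.2; M̄R̄ = 66.5000 / 11 = 6.0455
UCL = X̄ + 3·M̄R̄/d₂ = 279.8667 + 3 × 6.0455 / 1.128 = 295.9450

295.945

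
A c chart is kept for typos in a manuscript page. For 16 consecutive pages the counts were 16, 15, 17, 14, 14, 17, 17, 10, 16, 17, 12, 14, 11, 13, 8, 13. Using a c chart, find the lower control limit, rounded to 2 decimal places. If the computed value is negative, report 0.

c̄ = (16 + 15 + 17 + 14 + 14 + 17 + 17 + 10 + 16 + 17 + 12 + 14 + 11 + 13 + 8 + 13) / 16 = 224 / 16 = 14.0000
LCL = c̄ − 3√c̄ = 14.0000 − 3 × 3.7417 = 2.7750

2.78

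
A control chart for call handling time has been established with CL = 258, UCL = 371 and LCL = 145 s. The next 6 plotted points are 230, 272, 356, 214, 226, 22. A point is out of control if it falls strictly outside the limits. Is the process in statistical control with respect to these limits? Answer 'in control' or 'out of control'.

out of control

Compare each point to [145, 371]: sample 6 = 22 < LCL.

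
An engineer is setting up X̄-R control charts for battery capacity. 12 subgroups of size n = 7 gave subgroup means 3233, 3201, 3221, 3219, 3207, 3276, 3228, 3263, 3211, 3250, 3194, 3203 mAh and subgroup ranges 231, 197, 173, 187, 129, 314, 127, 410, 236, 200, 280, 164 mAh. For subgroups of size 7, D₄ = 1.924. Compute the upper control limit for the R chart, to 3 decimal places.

424.563

R̄ = (231 + 197 + 173 + 187 + 129 + 314 + 127 + 410 + 236 + 200 + 280 + 164) / 12 = 2648.0000 / 12 = 220.6667
UCL_R = D₄·R̄ = 1.924 × 220.6667 = 424.5627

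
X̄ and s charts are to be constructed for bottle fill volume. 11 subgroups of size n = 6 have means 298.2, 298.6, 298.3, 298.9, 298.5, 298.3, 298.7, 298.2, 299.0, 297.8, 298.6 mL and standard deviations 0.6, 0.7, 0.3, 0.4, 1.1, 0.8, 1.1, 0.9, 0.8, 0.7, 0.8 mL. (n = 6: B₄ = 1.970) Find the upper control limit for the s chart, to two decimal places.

1.47

s̄ = (0.6 + 0.7 + 0.3 + 0.4 + 1.1 + 0.8 + 1.1 + 0.9 + 0.8 + 0.7 + 0.8) / 11 = 0.7455
UCL_s = B₄·s̄ = 1.970 × 0.7455 = 1.4685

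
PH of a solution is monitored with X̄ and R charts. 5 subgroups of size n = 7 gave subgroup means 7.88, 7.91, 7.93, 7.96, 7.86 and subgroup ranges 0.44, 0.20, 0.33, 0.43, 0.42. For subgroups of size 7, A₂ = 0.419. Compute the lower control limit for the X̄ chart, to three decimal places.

7.755

X̄̄ = (7.88 + 7.91 + 7.93 + 7.96 + 7.86) / 5 = 39.5400 / 5 = 7.9080
R̄ = (0.44 + 0.20 + 0.33 + 0.43 + 0.42) / 5 = 1.8200 / 5 = 0.3640
LCL = X̄̄ − A₂·R̄ = 7.9080 − 0.419 × 0.3640 = 7.7555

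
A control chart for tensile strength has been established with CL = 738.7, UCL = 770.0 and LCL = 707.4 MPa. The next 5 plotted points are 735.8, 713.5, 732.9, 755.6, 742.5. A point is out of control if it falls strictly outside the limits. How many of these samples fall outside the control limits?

0

All 5 points lie within [707.4, 770.0].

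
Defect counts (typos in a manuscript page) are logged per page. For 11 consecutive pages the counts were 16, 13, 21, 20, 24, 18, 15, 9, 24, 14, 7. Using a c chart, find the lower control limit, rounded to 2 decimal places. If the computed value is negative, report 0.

c̄ = (16 + 13 + 21 + 20 + 24 + 18 + 15 + 9 + 24 + 14 + 7) / 11 = 181 / 11 = 16.4545
LCL = c̄ − 3√c̄ = 16.4545 − 3 × 4.0564 = 4.2853

4.29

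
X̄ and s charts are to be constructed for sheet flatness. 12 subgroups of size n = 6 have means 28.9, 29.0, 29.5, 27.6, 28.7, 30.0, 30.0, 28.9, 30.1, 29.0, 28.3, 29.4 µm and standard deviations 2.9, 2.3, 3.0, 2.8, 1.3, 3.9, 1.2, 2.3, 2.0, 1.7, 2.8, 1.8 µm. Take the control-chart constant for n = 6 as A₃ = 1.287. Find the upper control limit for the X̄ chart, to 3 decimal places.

X̄̄ = (28.9 + 29.0 + 29.5 + 27.6 + 28.7 + 30.0 + 30.0 + 28.9 + 30.1 + 29.0 + 28.3 + 29.4) / 12 = 29.1167
s̄ = (2.9 + 2.3 + 3.0 + 2.8 + 1.3 + 3.9 + 1.2 + 2.3 + 2.0 + 1.7 + 2.8 + 1.8) / 12 = 2.3333
UCL = X̄̄ + A₃·s̄ = 29.1167 + 1.287 × 2.3333 = 32.1197

32.120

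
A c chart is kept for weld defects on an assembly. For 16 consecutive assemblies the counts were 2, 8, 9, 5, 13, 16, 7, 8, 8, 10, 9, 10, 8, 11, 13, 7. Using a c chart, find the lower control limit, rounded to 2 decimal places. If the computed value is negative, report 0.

c̄ = (2 + 8 + 9 + 5 + 13 + 16 + 7 + 8 + 8 + 10 + 9 + 10 + 8 + 11 + 13 + 7) / 16 = 144 / 16 = 9.0000
LCL = c̄ − 3√c̄ = 9.0000 − 3 × 3.0000 = 0.0000

0.00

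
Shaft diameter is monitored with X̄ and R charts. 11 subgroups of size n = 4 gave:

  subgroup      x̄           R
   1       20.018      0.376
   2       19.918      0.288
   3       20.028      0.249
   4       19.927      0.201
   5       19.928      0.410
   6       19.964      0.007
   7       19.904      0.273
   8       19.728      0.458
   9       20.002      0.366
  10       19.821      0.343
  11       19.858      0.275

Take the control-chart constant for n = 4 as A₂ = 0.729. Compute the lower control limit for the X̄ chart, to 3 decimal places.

X̄̄ = (20.018 + 19.918 + 20.028 + 19.927 + 19.928 + 19.964 + 19.904 + 19.728 + 20.002 + 19.821 + 19.858) / 11 = 219.0960 / 11 = 19.9178
R̄ = (0.376 + 0.288 + 0.249 + 0.201 + 0.410 + 0.007 + 0.273 + 0.458 + 0.366 + 0.343 + 0.275) / 11 = 3.2460 / 11 = 0.2951
LCL = X̄̄ − A₂·R̄ = 19.9178 − 0.729 × 0.2951 = 19.7027

19.703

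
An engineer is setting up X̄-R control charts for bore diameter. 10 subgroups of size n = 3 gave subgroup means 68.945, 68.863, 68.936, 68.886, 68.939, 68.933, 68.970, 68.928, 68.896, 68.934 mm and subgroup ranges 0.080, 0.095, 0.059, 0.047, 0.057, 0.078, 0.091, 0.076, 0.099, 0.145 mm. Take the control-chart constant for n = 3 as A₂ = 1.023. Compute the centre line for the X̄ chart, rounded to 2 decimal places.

X̄̄ = (68.945 + 68.863 + 68.936 + 68.886 + 68.939 + 68.933 + 68.970 + 68.928 + 68.896 + 68.934) / 10 = 689.2300 / 10 = 68.9230
CL = X̄̄ = 68.9230

68.92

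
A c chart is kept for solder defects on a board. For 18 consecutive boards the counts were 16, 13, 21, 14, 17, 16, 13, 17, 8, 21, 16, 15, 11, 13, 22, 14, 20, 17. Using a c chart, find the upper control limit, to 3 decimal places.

c̄ = (16 + 13 + 21 + 14 + 17 + 16 + 13 + 17 + 8 + 21 + 16 + 15 + 11 + 13 + 22 + 14 + 20 + 17) / 18 = 284 / 18 = 15.7778
UCL = c̄ + 3√c̄ = 15.7778 + 3 × √15.7778 = 15.7778 + 3 × 3.9721 = 27.6942

27.694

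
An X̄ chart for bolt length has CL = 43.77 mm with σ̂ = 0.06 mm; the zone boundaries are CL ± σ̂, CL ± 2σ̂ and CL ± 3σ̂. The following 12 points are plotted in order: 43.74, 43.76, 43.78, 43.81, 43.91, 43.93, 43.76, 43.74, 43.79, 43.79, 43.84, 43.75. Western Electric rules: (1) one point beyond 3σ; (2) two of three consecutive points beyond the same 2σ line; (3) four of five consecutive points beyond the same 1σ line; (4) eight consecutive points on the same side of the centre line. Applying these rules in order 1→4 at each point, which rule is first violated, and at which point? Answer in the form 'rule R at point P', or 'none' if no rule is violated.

rule 2 at point 6

Zone of each point (C = within 1σ̂, B = 1σ̂–2σ̂, A = 2σ̂–3σ̂, * = beyond 3σ̂; sign = side of CL): 1:-C, 2:-C, 3:+C, 4:+C, 5:+A, 6:+A, 7:-C, 8:-C, 9:+C, 10:+C, 11:+B, 12:-C
Rule 2 (two of three consecutive points beyond the same 2σ limit) is satisfied at point 6.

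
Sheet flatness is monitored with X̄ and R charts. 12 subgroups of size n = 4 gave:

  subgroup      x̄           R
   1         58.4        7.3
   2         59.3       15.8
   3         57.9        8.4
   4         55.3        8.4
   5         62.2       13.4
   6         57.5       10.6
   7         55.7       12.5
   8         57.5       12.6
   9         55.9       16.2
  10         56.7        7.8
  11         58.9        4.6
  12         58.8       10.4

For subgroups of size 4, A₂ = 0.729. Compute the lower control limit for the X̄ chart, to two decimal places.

50.07

X̄̄ = (58.4 + 59.3 + 57.9 + 55.3 + 62.2 + 57.5 + 55.7 + 57.5 + 55.9 + 56.7 + 58.9 + 58.8) / 12 = 694.1000 / 12 = 57.8417
R̄ = (7.3 + 15.8 + 8.4 + 8.4 + 13.4 + 10.6 + 12.5 + 12.6 + 16.2 + 7.8 + 4.6 + 10.4) / 12 = 128.0000 / 12 = 10.6667
LCL = X̄̄ − A₂·R̄ = 57.8417 − 0.729 × 10.6667 = 50.0657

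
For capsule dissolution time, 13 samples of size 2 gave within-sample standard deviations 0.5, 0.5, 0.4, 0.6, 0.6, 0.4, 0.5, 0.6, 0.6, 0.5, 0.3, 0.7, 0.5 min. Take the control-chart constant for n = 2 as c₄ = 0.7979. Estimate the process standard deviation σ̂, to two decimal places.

s̄ = (0.5 + 0.5 + 0.4 + 0.6 + 0.6 + 0.4 + 0.5 + 0.6 + 0.6 + 0.5 + 0.3 + 0.7 + 0.5) / 13 = 0.5154
σ̂ = s̄ / c₄ = 0.5154 / 0.7979 = 0.6459

0.65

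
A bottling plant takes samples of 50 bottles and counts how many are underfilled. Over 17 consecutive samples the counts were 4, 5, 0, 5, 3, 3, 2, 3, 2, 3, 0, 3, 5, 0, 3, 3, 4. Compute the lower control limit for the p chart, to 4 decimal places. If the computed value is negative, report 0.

0.0000

p̄ = Σdᵢ / (k·n) = 48 / (17 × 50) = 0.05647
LCL = p̄ − 3·√(p̄(1−p̄)/n) = 0.05647 − 3 × 0.03264 = -0.04146 → 0 (negative, so LCL = 0)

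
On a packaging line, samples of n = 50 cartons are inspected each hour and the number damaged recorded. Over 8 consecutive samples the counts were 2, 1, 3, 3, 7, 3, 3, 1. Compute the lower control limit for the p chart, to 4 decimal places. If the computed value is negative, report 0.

0.0000

p̄ = Σdᵢ / (k·n) = 23 / (8 × 50) = 0.05750
LCL = p̄ − 3·√(p̄(1−p̄)/n) = 0.05750 − 3 × 0.03292 = -0.04127 → 0 (negative, so LCL = 0)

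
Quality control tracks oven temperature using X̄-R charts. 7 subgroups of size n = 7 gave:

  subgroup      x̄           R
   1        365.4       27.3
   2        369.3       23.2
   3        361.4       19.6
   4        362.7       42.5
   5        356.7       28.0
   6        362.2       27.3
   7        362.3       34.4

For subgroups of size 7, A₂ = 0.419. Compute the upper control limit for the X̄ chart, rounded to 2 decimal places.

374.97

X̄̄ = (365.4 + 369.3 + 361.4 + 362.7 + 356.7 + 362.2 + 362.3) / 7 = 2540.0000 / 7 = 362.8571
R̄ = (27.3 + 23.2 + 19.6 + 42.5 + 28.0 + 27.3 + 34.4) / 7 = 202.3000 / 7 = 28.9000
UCL = X̄̄ + A₂·R̄ = 362.8571 + 0.419 × 28.9000 = 374.9662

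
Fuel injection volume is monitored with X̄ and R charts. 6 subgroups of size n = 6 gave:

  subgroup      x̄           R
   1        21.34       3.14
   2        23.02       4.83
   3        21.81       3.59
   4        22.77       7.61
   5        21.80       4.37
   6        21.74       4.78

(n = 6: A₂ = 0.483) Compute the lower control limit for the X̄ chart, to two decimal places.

X̄̄ = (21.34 + 23.02 + 21.81 + 22.77 + 21.80 + 21.74) / 6 = 132.4800 / 6 = 22.0800
R̄ = (3.14 + 4.83 + 3.59 + 7.61 + 4.37 + 4.78) / 6 = 28.3200 / 6 = 4.7200
LCL = X̄̄ − A₂·R̄ = 22.0800 − 0.483 × 4.7200 = 19.8002

19.80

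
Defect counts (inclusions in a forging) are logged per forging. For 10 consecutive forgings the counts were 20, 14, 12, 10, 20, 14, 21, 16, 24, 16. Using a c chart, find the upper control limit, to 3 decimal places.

c̄ = (20 + 14 + 12 + 10 + 20 + 14 + 21 + 16 + 24 + 16) / 10 = 167 / 10 = 16.7000
UCL = c̄ + 3√c̄ = 16.7000 + 3 × √16.7000 = 16.7000 + 3 × 4.0866 = 28.9597

28.960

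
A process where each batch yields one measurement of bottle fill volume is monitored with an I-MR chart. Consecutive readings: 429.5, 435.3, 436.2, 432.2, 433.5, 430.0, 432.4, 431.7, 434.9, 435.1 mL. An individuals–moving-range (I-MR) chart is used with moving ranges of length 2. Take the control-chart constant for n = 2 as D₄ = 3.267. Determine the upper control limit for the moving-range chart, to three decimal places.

7.986

Moving ranges: 5.8, 0.9, 4.0, 1.3, 3.5, 2.4, 0.7, 3.2, 0.2; M̄R̄ = 22.0000 / 9 = 2.4444
UCL_MR = D₄·M̄R̄ = 3.267 × 2.4444 = 7.9860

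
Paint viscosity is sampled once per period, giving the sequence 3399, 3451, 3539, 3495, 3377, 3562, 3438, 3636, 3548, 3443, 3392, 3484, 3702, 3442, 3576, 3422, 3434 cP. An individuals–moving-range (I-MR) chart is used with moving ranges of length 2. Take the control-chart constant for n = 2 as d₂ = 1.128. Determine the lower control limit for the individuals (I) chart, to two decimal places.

X̄ = (3399 + 3451 + 3539 + 3495 + 3377 + 3562 + 3438 + 3636 + 3548 + 3443 + 3392 + 3484 + 3702 + 3442 + 3576 + 3422 + 3434) / 17 = 3490.5882
Moving ranges: 52, 88, 44, 118, 185, 124, 198, 88, 105, 51, 92, 218, 260, 134, 154, 12; M̄R̄ = 1923.0000 / 16 = 120.1875
LCL = X̄ − 3·M̄R̄/d₂ = 3490.5882 − 3 × 120.1875 / 1.128 = 3170.9406

3170.94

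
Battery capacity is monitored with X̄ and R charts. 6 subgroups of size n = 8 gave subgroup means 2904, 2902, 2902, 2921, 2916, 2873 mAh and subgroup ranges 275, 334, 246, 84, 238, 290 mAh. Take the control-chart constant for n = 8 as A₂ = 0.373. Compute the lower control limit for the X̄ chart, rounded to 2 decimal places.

2811.80

X̄̄ = (2904 + 2902 + 2902 + 2921 + 2916 + 2873) / 6 = 17418.0000 / 6 = 2903.0000
R̄ = (275 + 334 + 246 + 84 + 238 + 290) / 6 = 1467.0000 / 6 = 244.5000
LCL = X̄̄ − A₂·R̄ = 2903.0000 − 0.373 × 244.5000 = 2811.8015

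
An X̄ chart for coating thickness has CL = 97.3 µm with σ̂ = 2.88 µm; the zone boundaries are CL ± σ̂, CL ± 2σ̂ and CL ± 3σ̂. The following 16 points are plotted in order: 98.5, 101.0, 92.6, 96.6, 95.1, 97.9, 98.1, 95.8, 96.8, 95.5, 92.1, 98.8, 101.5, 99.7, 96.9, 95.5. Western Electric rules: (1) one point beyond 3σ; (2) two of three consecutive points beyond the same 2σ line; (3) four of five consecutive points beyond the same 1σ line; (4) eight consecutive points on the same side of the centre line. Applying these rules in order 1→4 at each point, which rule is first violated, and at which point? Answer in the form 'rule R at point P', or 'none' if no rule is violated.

none

Zone of each point (C = within 1σ̂, B = 1σ̂–2σ̂, A = 2σ̂–3σ̂, * = beyond 3σ̂; sign = side of CL): 1:+C, 2:+B, 3:-B, 4:-C, 5:-C, 6:+C, 7:+C, 8:-C, 9:-C, 10:-C, 11:-B, 12:+C, 13:+B, 14:+C, 15:-C, 16:-C
No rule fires across all 16 points.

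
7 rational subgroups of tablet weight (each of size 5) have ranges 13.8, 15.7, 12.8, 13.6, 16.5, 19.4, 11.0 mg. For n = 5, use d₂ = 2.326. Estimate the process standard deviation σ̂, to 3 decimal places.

6.314

R̄ = (13.8 + 15.7 + 12.8 + 13.6 + 16.5 + 19.4 + 11.0) / 7 = 14.6857
σ̂ = R̄ / d₂ = 14.6857 / 2.326 = 6.3137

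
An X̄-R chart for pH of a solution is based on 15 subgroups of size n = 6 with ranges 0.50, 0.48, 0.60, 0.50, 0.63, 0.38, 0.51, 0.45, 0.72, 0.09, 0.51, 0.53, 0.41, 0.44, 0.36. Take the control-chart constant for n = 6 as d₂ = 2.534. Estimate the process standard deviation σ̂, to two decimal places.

0.19

R̄ = (0.50 + 0.48 + 0.60 + 0.50 + 0.63 + 0.38 + 0.51 + 0.45 + 0.72 + 0.09 + 0.51 + 0.53 + 0.41 + 0.44 + 0.36) / 15 = 0.4740
σ̂ = R̄ / d₂ = 0.4740 / 2.534 = 0.1871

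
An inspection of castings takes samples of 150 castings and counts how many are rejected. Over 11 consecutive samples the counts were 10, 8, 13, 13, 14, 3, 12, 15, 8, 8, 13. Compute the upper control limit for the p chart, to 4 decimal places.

0.1338

p̄ = Σdᵢ / (k·n) = 117 / (11 × 150) = 0.07091
UCL = p̄ + 3·√(p̄(1−p̄)/n) = 0.07091 + 3 × √(0.07091×0.92909/150) = 0.07091 + 3 × 0.02096 = 0.13378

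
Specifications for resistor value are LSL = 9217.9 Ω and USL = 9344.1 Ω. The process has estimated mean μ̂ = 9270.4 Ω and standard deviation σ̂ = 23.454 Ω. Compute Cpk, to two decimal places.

Cpu = (USL − μ̂) / (3σ̂) = (9344.1 − 9270.4) / (3 × 23.454) = 1.0474; Cpl = (μ̂ − LSL) / (3σ̂) = (9270.4 − 9217.9) / (3 × 23.454) = 0.7461; Cpk = min(Cpu, Cpl) = 0.7461

0.75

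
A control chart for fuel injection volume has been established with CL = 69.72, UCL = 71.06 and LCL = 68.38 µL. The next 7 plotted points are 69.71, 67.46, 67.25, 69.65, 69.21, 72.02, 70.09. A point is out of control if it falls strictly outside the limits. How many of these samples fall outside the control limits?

Compare each point to [68.38, 71.06]: sample 2 = 67.46 < LCL; sample 3 = 67.25 < LCL; sample 6 = 72.02 > UCL.

3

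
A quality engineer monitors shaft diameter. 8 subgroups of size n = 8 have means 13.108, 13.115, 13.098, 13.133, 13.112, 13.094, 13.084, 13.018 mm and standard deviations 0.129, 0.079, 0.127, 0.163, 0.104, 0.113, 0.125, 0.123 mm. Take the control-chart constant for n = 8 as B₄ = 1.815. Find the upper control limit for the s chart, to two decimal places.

0.22

s̄ = (0.129 + 0.079 + 0.127 + 0.163 + 0.104 + 0.113 + 0.125 + 0.123) / 8 = 0.1204
UCL_s = B₄·s̄ = 1.815 × 0.1204 = 0.2185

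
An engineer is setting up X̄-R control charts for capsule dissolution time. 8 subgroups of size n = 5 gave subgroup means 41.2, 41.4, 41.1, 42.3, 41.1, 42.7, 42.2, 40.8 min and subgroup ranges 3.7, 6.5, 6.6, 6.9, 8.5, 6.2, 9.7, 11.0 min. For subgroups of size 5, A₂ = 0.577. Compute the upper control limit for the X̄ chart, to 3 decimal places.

45.863

X̄̄ = (41.2 + 41.4 + 41.1 + 42.3 + 41.1 + 42.7 + 42.2 + 40.8) / 8 = 332.8000 / 8 = 41.6000
R̄ = (3.7 + 6.5 + 6.6 + 6.9 + 8.5 + 6.2 + 9.7 + 11.0) / 8 = 59.1000 / 8 = 7.3875
UCL = X̄̄ + A₂·R̄ = 41.6000 + 0.577 × 7.3875 = 45.8626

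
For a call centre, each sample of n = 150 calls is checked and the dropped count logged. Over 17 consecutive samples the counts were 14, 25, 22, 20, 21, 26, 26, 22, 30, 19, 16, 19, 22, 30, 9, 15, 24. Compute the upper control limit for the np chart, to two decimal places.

p̄ = Σdᵢ / (k·n) = 360 / (17 × 150) = 0.14118
UCL = np̄ + 3·√(np̄(1−p̄)) = 21.1765 + 3 × √(21.1765×0.85882) = 21.1765 + 3 × 4.2646 = 33.9703

33.97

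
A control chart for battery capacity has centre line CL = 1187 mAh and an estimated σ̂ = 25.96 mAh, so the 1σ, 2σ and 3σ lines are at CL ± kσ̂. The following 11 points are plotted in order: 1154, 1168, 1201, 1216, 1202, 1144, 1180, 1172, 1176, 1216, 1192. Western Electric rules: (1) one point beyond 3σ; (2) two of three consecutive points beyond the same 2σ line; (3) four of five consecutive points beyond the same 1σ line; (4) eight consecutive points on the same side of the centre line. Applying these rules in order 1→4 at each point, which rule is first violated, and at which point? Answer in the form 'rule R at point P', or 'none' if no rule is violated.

none

Zone of each point (C = within 1σ̂, B = 1σ̂–2σ̂, A = 2σ̂–3σ̂, * = beyond 3σ̂; sign = side of CL): 1:-B, 2:-C, 3:+C, 4:+B, 5:+C, 6:-B, 7:-C, 8:-C, 9:-C, 10:+B, 11:+C
No rule fires across all 11 points.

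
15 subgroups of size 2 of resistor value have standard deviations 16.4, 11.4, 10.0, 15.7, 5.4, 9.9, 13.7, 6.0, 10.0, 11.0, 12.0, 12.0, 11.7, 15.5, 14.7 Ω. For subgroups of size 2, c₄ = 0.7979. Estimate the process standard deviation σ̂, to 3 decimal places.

s̄ = (16.4 + 11.4 + 10.0 + 15.7 + 5.4 + 9.9 + 13.7 + 6.0 + 10.0 + 11.0 + 12.0 + 12.0 + 11.7 + 15.5 + 14.7) / 15 = 11.6933
σ̂ = s̄ / c₄ = 11.6933 / 0.7979 = 14.6551

14.655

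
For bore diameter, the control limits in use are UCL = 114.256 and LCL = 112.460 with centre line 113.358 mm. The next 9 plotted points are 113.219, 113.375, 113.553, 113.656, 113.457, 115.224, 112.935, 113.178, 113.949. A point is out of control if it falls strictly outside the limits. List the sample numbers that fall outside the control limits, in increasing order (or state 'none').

Compare each point to [112.460, 114.256]: sample 6 = 115.224 > UCL.

6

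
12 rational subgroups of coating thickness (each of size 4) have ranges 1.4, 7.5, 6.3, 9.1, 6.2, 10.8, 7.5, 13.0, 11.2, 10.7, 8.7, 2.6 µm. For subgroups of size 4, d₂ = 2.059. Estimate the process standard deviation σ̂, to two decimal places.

R̄ = (1.4 + 7.5 + 6.3 + 9.1 + 6.2 + 10.8 + 7.5 + 13.0 + 11.2 + 10.7 + 8.7 + 2.6) / 12 = 7.9167
σ̂ = R̄ / d₂ = 7.9167 / 2.059 = 3.8449

3.84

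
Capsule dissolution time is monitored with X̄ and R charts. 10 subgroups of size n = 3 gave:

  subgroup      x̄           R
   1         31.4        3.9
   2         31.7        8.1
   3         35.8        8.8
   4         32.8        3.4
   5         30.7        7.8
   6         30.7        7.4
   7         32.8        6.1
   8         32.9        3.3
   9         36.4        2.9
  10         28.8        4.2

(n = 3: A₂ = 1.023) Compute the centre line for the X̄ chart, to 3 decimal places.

32.400

X̄̄ = (31.4 + 31.7 + 35.8 + 32.8 + 30.7 + 30.7 + 32.8 + 32.9 + 36.4 + 28.8) / 10 = 324.0000 / 10 = 32.4000
CL = X̄̄ = 32.4000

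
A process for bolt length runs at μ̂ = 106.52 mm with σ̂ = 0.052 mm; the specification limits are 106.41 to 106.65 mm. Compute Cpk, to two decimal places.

Cpu = (USL − μ̂) / (3σ̂) = (106.65 − 106.52) / (3 × 0.052) = 0.8333; Cpl = (μ̂ − LSL) / (3σ̂) = (106.52 − 106.41) / (3 × 0.052) = 0.7051; Cpk = min(Cpu, Cpl) = 0.7051

0.71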